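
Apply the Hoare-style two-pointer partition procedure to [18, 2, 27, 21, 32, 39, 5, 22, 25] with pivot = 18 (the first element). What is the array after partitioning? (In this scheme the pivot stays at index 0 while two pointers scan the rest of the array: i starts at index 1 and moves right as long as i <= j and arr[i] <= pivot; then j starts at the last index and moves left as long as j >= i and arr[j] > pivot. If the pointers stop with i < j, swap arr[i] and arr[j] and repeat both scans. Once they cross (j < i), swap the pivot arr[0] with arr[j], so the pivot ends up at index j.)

Hoare-style two-pointer partition with pivot = 18:

Initial array: [18, 2, 27, 21, 32, 39, 5, 22, 25]

Pointers start at i = 1, j = 8.
i stops at index 2 (arr[2]=27 > 18), j stops at index 6 (arr[6]=5 <= 18): swap arr[2] and arr[6], array becomes [18, 2, 5, 21, 32, 39, 27, 22, 25]
i ends at 3, j ends at 2: the pointers have crossed (j < i), so scanning stops.

Swap pivot arr[0] with arr[2] to place pivot at position 2: [5, 2, 18, 21, 32, 39, 27, 22, 25]
Pivot position: 2

After partitioning with pivot 18, the array becomes [5, 2, 18, 21, 32, 39, 27, 22, 25]. The pivot is placed at index 2. All elements to the left of the pivot are <= 18, and all elements to the right are > 18.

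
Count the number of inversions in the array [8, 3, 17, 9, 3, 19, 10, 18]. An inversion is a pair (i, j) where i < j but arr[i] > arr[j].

Finding inversions in [8, 3, 17, 9, 3, 19, 10, 18]:

(0, 1): arr[0]=8 > arr[1]=3
(0, 4): arr[0]=8 > arr[4]=3
(2, 3): arr[2]=17 > arr[3]=9
(2, 4): arr[2]=17 > arr[4]=3
(2, 6): arr[2]=17 > arr[6]=10
(3, 4): arr[3]=9 > arr[4]=3
(5, 6): arr[5]=19 > arr[6]=10
(5, 7): arr[5]=19 > arr[7]=18

Total inversions: 8

The array has 8 inversion(s): (0,1), (0,4), (2,3), (2,4), (2,6), (3,4), (5,6), (5,7). Each pair (i,j) satisfies i < j and arr[i] > arr[j].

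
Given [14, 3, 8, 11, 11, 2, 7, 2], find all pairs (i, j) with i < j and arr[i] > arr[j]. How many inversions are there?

Finding inversions in [14, 3, 8, 11, 11, 2, 7, 2]:

(0, 1): arr[0]=14 > arr[1]=3
(0, 2): arr[0]=14 > arr[2]=8
(0, 3): arr[0]=14 > arr[3]=11
(0, 4): arr[0]=14 > arr[4]=11
(0, 5): arr[0]=14 > arr[5]=2
(0, 6): arr[0]=14 > arr[6]=7
(0, 7): arr[0]=14 > arr[7]=2
(1, 5): arr[1]=3 > arr[5]=2
(1, 7): arr[1]=3 > arr[7]=2
(2, 5): arr[2]=8 > arr[5]=2
(2, 6): arr[2]=8 > arr[6]=7
(2, 7): arr[2]=8 > arr[7]=2
(3, 5): arr[3]=11 > arr[5]=2
(3, 6): arr[3]=11 > arr[6]=7
(3, 7): arr[3]=11 > arr[7]=2
(4, 5): arr[4]=11 > arr[5]=2
(4, 6): arr[4]=11 > arr[6]=7
(4, 7): arr[4]=11 > arr[7]=2
(6, 7): arr[6]=7 > arr[7]=2

Total inversions: 19

The array has 19 inversion(s): (0,1), (0,2), (0,3), (0,4), (0,5), (0,6), (0,7), (1,5), (1,7), (2,5), (2,6), (2,7), (3,5), (3,6), (3,7), (4,5), (4,6), (4,7), (6,7). Each pair (i,j) satisfies i < j and arr[i] > arr[j].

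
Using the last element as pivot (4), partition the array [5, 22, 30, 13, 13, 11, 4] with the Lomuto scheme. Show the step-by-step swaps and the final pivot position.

Lomuto partition with pivot = 4:

Initial array: [5, 22, 30, 13, 13, 11, 4]

arr[0]=5 > 4: no swap
arr[1]=22 > 4: no swap
arr[2]=30 > 4: no swap
arr[3]=13 > 4: no swap
arr[4]=13 > 4: no swap
arr[5]=11 > 4: no swap

Place pivot at position 0: [4, 22, 30, 13, 13, 11, 5]
Pivot position: 0

After partitioning with pivot 4, the array becomes [4, 22, 30, 13, 13, 11, 5]. The pivot is placed at index 0. All elements to the left of the pivot are <= 4, and all elements to the right are > 4.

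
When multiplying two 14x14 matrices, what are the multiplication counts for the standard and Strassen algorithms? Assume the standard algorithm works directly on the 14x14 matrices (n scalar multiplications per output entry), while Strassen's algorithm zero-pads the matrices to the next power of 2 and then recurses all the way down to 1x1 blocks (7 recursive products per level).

Matrix multiplication for 14x14 matrices:

Strassen's algorithm requires power-of-2 dimensions. Pad 14x14 to 16x16 (next power of 2).

Standard algorithm: 14^3 = 2744 multiplications
Strassen's algorithm: 7^(log2(16)) = 7^4 = 2401 multiplications
Savings: 2744 - 2401 = 343 multiplications

Standard: 2744 multiplications (14^3). Strassen: 2401 multiplications (7^4, after padding to 16x16). Strassen reduces 8 recursive multiplications to 7 at each level.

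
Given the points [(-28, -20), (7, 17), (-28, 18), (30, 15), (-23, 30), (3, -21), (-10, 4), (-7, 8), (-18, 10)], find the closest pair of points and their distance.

Computing all pairwise distances among 9 points:

d((-28, -20), (7, 17)) = 50.9313
d((-28, -20), (-28, 18)) = 38.0
d((-28, -20), (30, 15)) = 67.7422
d((-28, -20), (-23, 30)) = 50.2494
d((-28, -20), (3, -21)) = 31.0161
d((-28, -20), (-10, 4)) = 30.0
d((-28, -20), (-7, 8)) = 35.0
d((-28, -20), (-18, 10)) = 31.6228
d((7, 17), (-28, 18)) = 35.0143
d((7, 17), (30, 15)) = 23.0868
d((7, 17), (-23, 30)) = 32.6956
d((7, 17), (3, -21)) = 38.2099
d((7, 17), (-10, 4)) = 21.4009
d((7, 17), (-7, 8)) = 16.6433
d((7, 17), (-18, 10)) = 25.9615
d((-28, 18), (30, 15)) = 58.0775
d((-28, 18), (-23, 30)) = 13.0
d((-28, 18), (3, -21)) = 49.8197
d((-28, 18), (-10, 4)) = 22.8035
d((-28, 18), (-7, 8)) = 23.2594
d((-28, 18), (-18, 10)) = 12.8062
d((30, 15), (-23, 30)) = 55.0818
d((30, 15), (3, -21)) = 45.0
d((30, 15), (-10, 4)) = 41.4849
d((30, 15), (-7, 8)) = 37.6563
d((30, 15), (-18, 10)) = 48.2597
d((-23, 30), (3, -21)) = 57.2451
d((-23, 30), (-10, 4)) = 29.0689
d((-23, 30), (-7, 8)) = 27.2029
d((-23, 30), (-18, 10)) = 20.6155
d((3, -21), (-10, 4)) = 28.178
d((3, -21), (-7, 8)) = 30.6757
d((3, -21), (-18, 10)) = 37.4433
d((-10, 4), (-7, 8)) = 5.0 <-- minimum
d((-10, 4), (-18, 10)) = 10.0
d((-7, 8), (-18, 10)) = 11.1803

Closest pair: (-10, 4) and (-7, 8) with distance 5.0

The closest pair is (-10, 4) and (-7, 8) with Euclidean distance 5.0. For 9 points, brute-force pairwise comparison is shown above. For large n, the divide-and-conquer algorithm (sort by x, recurse on halves, check the dividing strip) achieves O(n log n).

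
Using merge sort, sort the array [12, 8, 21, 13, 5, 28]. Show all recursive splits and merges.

Merge sort trace:

Split: [12, 8, 21, 13, 5, 28] -> [12, 8, 21] and [13, 5, 28]
  Split: [12, 8, 21] -> [12] and [8, 21]
    Split: [8, 21] -> [8] and [21]
    Merge: [8] + [21] -> [8, 21]
  Merge: [12] + [8, 21] -> [8, 12, 21]
  Split: [13, 5, 28] -> [13] and [5, 28]
    Split: [5, 28] -> [5] and [28]
    Merge: [5] + [28] -> [5, 28]
  Merge: [13] + [5, 28] -> [5, 13, 28]
Merge: [8, 12, 21] + [5, 13, 28] -> [5, 8, 12, 13, 21, 28]

Final sorted array: [5, 8, 12, 13, 21, 28]

The merge sort proceeds by recursively splitting the array and merging sorted halves.
After all merges, the sorted array is [5, 8, 12, 13, 21, 28].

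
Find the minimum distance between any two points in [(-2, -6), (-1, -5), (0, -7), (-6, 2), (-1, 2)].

Computing all pairwise distances among 5 points:

d((-2, -6), (-1, -5)) = 1.4142 <-- minimum
d((-2, -6), (0, -7)) = 2.2361
d((-2, -6), (-6, 2)) = 8.9443
d((-2, -6), (-1, 2)) = 8.0623
d((-1, -5), (0, -7)) = 2.2361
d((-1, -5), (-6, 2)) = 8.6023
d((-1, -5), (-1, 2)) = 7.0
d((0, -7), (-6, 2)) = 10.8167
d((0, -7), (-1, 2)) = 9.0554
d((-6, 2), (-1, 2)) = 5.0

Closest pair: (-2, -6) and (-1, -5) with distance 1.4142

The closest pair is (-2, -6) and (-1, -5) with Euclidean distance 1.4142. For 5 points, brute-force pairwise comparison is shown above. For large n, the divide-and-conquer algorithm (sort by x, recurse on halves, check the dividing strip) achieves O(n log n).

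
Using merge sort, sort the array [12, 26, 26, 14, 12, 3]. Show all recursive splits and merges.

Merge sort trace:

Split: [12, 26, 26, 14, 12, 3] -> [12, 26, 26] and [14, 12, 3]
  Split: [12, 26, 26] -> [12] and [26, 26]
    Split: [26, 26] -> [26] and [26]
    Merge: [26] + [26] -> [26, 26]
  Merge: [12] + [26, 26] -> [12, 26, 26]
  Split: [14, 12, 3] -> [14] and [12, 3]
    Split: [12, 3] -> [12] and [3]
    Merge: [12] + [3] -> [3, 12]
  Merge: [14] + [3, 12] -> [3, 12, 14]
Merge: [12, 26, 26] + [3, 12, 14] -> [3, 12, 12, 14, 26, 26]

Final sorted array: [3, 12, 12, 14, 26, 26]

The merge sort proceeds by recursively splitting the array and merging sorted halves.
After all merges, the sorted array is [3, 12, 12, 14, 26, 26].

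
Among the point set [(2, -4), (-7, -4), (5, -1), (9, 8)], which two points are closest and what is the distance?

Computing all pairwise distances among 4 points:

d((2, -4), (-7, -4)) = 9.0
d((2, -4), (5, -1)) = 4.2426 <-- minimum
d((2, -4), (9, 8)) = 13.8924
d((-7, -4), (5, -1)) = 12.3693
d((-7, -4), (9, 8)) = 20.0
d((5, -1), (9, 8)) = 9.8489

Closest pair: (2, -4) and (5, -1) with distance 4.2426

The closest pair is (2, -4) and (5, -1) with Euclidean distance 4.2426. For 4 points, brute-force pairwise comparison is shown above. For large n, the divide-and-conquer algorithm (sort by x, recurse on halves, check the dividing strip) achieves O(n log n).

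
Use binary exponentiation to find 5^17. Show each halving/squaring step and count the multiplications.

Computing 5^17 by squaring (build up from 5^1; each line after the first costs one multiplication):

5^1 = 5
5^2 = (5^1)^2 = 5^2 = 25
5^4 = (5^2)^2 = 25^2 = 625
5^8 = (5^4)^2 = 625^2 = 390625
5^16 = (5^8)^2 = 390625^2 = 152587890625
5^17 = 5 * 5^16 = 5 * 152587890625 = 762939453125

Result: 762939453125
Multiplications needed: 5 (5 lines after 5^1)

5^17 = 762939453125. Using exponentiation by squaring, this requires 5 multiplications. The key idea: if the exponent is even, square the half-power; if odd, multiply by the base once.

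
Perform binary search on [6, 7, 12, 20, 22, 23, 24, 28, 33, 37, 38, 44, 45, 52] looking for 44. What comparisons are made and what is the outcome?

Binary search for 44 in [6, 7, 12, 20, 22, 23, 24, 28, 33, 37, 38, 44, 45, 52]:

lo=0, hi=13, mid=6, arr[mid]=24 -> 24 < 44, search right half
lo=7, hi=13, mid=10, arr[mid]=38 -> 38 < 44, search right half
lo=11, hi=13, mid=12, arr[mid]=45 -> 45 > 44, search left half
lo=11, hi=11, mid=11, arr[mid]=44 -> Found target at index 11!

Binary search finds 44 at index 11 after 4 comparisons. The search repeatedly halves the search space by comparing with the middle element.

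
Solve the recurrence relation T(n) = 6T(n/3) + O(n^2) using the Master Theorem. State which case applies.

Master Theorem for T(n) = 6T(n/3) + O(n^2):

a = 6, b = 3, c = 2
log_b(a) = log_3(6) = 1.6309

Case 3: c = 2 > log_3(6) = 1.6309
T(n) = O(n^2) = O(n^2)

For T(n) = 6T(n/3) + O(n^2): log_3(6) = 1.6309. This is Case 3 of the Master Theorem (c > log_b(a), work dominated by root), giving O(n^2).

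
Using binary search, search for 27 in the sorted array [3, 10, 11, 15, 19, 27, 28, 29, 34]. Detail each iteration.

Binary search for 27 in [3, 10, 11, 15, 19, 27, 28, 29, 34]:

lo=0, hi=8, mid=4, arr[mid]=19 -> 19 < 27, search right half
lo=5, hi=8, mid=6, arr[mid]=28 -> 28 > 27, search left half
lo=5, hi=5, mid=5, arr[mid]=27 -> Found target at index 5!

Binary search finds 27 at index 5 after 3 comparisons. The search repeatedly halves the search space by comparing with the middle element.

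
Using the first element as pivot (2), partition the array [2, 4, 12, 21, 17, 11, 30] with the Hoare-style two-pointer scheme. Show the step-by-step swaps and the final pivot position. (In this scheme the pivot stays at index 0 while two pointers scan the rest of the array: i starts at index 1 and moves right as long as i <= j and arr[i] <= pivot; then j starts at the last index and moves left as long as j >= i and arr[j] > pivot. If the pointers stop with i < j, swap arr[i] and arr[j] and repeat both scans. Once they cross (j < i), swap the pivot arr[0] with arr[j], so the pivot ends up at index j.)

Hoare-style two-pointer partition with pivot = 2:

Initial array: [2, 4, 12, 21, 17, 11, 30]

Pointers start at i = 1, j = 6.
i ends at 1, j ends at 0: the pointers have crossed (j < i), so scanning stops.

j = 0, so swapping arr[0] with arr[j] leaves the pivot at position 0: [2, 4, 12, 21, 17, 11, 30]
Pivot position: 0

After partitioning with pivot 2, the array becomes [2, 4, 12, 21, 17, 11, 30]. The pivot is placed at index 0. All elements to the left of the pivot are <= 2, and all elements to the right are > 2.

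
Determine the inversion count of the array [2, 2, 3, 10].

Finding inversions in [2, 2, 3, 10]:


Total inversions: 0

The array has 0 inversions. It is already sorted.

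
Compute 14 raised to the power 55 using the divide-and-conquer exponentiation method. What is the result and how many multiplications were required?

Computing 14^55 by squaring (build up from 14^1; each line after the first costs one multiplication):

14^1 = 14
14^2 = (14^1)^2 = 14^2 = 196
14^3 = 14 * 14^2 = 14 * 196 = 2744
14^6 = (14^3)^2 = 2744^2 = 7529536
14^12 = (14^6)^2 = 7529536^2 = 56693912375296
14^13 = 14 * 14^12 = 14 * 56693912375296 = 793714773254144
14^26 = (14^13)^2 = 793714773254144^2 = 629983141281877223603213172736
14^27 = 14 * 14^26 = 14 * 629983141281877223603213172736 = 8819763977946281130444984418304
14^54 = (14^27)^2 = 8819763977946281130444984418304^2 = 77788236626678808982722471083604074886584214739573349250236416
14^55 = 14 * 14^54 = 14 * 77788236626678808982722471083604074886584214739573349250236416 = 1089035312773503325758114595170457048412179006354026889503309824

Result: 1089035312773503325758114595170457048412179006354026889503309824
Multiplications needed: 9 (9 lines after 14^1)

14^55 = 1089035312773503325758114595170457048412179006354026889503309824. Using exponentiation by squaring, this requires 9 multiplications. The key idea: if the exponent is even, square the half-power; if odd, multiply by the base once.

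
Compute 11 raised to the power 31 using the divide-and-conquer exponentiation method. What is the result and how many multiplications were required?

Computing 11^31 by squaring (build up from 11^1; each line after the first costs one multiplication):

11^1 = 11
11^2 = (11^1)^2 = 11^2 = 121
11^3 = 11 * 11^2 = 11 * 121 = 1331
11^6 = (11^3)^2 = 1331^2 = 1771561
11^7 = 11 * 11^6 = 11 * 1771561 = 19487171
11^14 = (11^7)^2 = 19487171^2 = 379749833583241
11^15 = 11 * 11^14 = 11 * 379749833583241 = 4177248169415651
11^30 = (11^15)^2 = 4177248169415651^2 = 17449402268886407318558803753801
11^31 = 11 * 11^30 = 11 * 17449402268886407318558803753801 = 191943424957750480504146841291811

Result: 191943424957750480504146841291811
Multiplications needed: 8 (8 lines after 11^1)

11^31 = 191943424957750480504146841291811. Using exponentiation by squaring, this requires 8 multiplications. The key idea: if the exponent is even, square the half-power; if odd, multiply by the base once.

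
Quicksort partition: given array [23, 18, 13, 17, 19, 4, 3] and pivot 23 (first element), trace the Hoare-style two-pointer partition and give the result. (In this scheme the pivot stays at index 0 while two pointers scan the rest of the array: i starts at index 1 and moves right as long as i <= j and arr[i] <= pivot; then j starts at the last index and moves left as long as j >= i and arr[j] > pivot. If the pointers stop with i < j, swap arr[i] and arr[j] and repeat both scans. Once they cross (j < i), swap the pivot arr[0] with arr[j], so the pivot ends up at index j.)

Hoare-style two-pointer partition with pivot = 23:

Initial array: [23, 18, 13, 17, 19, 4, 3]

Pointers start at i = 1, j = 6.
i ends at 7, j ends at 6: the pointers have crossed (j < i), so scanning stops.

Swap pivot arr[0] with arr[6] to place pivot at position 6: [3, 18, 13, 17, 19, 4, 23]
Pivot position: 6

After partitioning with pivot 23, the array becomes [3, 18, 13, 17, 19, 4, 23]. The pivot is placed at index 6. All elements to the left of the pivot are <= 23, and all elements to the right are > 23.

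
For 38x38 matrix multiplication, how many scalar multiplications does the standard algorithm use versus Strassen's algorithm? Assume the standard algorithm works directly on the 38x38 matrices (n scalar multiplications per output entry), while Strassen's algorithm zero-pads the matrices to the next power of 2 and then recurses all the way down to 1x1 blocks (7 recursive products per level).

Matrix multiplication for 38x38 matrices:

Strassen's algorithm requires power-of-2 dimensions. Pad 38x38 to 64x64 (next power of 2).

Standard algorithm: 38^3 = 54872 multiplications
Strassen's algorithm: 7^(log2(64)) = 7^6 = 117649 multiplications
Difference: 54872 - 117649 = -62777 (Strassen uses MORE here due to padding overhead — for small or just-over-power-of-2 n, padding can outweigh the per-level savings)

Standard: 54872 multiplications (38^3). Strassen: 117649 multiplications (7^6, after padding to 64x64). Strassen reduces 8 recursive multiplications to 7 at each level.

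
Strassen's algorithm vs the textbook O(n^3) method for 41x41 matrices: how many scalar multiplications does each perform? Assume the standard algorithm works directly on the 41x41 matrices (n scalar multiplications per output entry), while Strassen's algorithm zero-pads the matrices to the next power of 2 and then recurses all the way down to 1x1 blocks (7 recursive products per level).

Matrix multiplication for 41x41 matrices:

Strassen's algorithm requires power-of-2 dimensions. Pad 41x41 to 64x64 (next power of 2).

Standard algorithm: 41^3 = 68921 multiplications
Strassen's algorithm: 7^(log2(64)) = 7^6 = 117649 multiplications
Difference: 68921 - 117649 = -48728 (Strassen uses MORE here due to padding overhead — for small or just-over-power-of-2 n, padding can outweigh the per-level savings)

Standard: 68921 multiplications (41^3). Strassen: 117649 multiplications (7^6, after padding to 64x64). Strassen reduces 8 recursive multiplications to 7 at each level.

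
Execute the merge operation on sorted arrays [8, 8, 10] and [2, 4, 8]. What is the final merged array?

Merging process:

Compare 8 vs 2: take 2 from right. Merged: [2]
Compare 8 vs 4: take 4 from right. Merged: [2, 4]
Compare 8 vs 8: take 8 from left. Merged: [2, 4, 8]
Compare 8 vs 8: take 8 from left. Merged: [2, 4, 8, 8]
Compare 10 vs 8: take 8 from right. Merged: [2, 4, 8, 8, 8]
Append remaining from left: [10]. Merged: [2, 4, 8, 8, 8, 10]

Final merged array: [2, 4, 8, 8, 8, 10]
Total comparisons: 5

The merged array is [2, 4, 8, 8, 8, 10], requiring 5 comparisons. The merge step runs in O(n) time where n is the total number of elements.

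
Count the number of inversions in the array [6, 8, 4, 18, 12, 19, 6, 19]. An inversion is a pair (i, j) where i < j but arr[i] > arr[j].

Finding inversions in [6, 8, 4, 18, 12, 19, 6, 19]:

(0, 2): arr[0]=6 > arr[2]=4
(1, 2): arr[1]=8 > arr[2]=4
(1, 6): arr[1]=8 > arr[6]=6
(3, 4): arr[3]=18 > arr[4]=12
(3, 6): arr[3]=18 > arr[6]=6
(4, 6): arr[4]=12 > arr[6]=6
(5, 6): arr[5]=19 > arr[6]=6

Total inversions: 7

The array has 7 inversion(s): (0,2), (1,2), (1,6), (3,4), (3,6), (4,6), (5,6). Each pair (i,j) satisfies i < j and arr[i] > arr[j].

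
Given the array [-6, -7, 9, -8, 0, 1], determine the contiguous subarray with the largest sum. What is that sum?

Using Kadane's algorithm on [-6, -7, 9, -8, 0, 1]:

Scanning through the array:
Position 1 (value -7): max_ending_here = -7, max_so_far = -6
Position 2 (value 9): max_ending_here = 9, max_so_far = 9
Position 3 (value -8): max_ending_here = 1, max_so_far = 9
Position 4 (value 0): max_ending_here = 1, max_so_far = 9
Position 5 (value 1): max_ending_here = 2, max_so_far = 9

Maximum subarray: [9]
Maximum sum: 9

The maximum subarray is [9] with sum 9. This subarray runs from index 2 to index 2.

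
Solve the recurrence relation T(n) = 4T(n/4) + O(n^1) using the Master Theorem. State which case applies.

Master Theorem for T(n) = 4T(n/4) + O(n^1):

a = 4, b = 4, c = 1
log_b(a) = log_4(4) = 1.0000

Case 2: c = 1 = log_4(4) = 1.0000
T(n) = O(n^1 log n) = O(n log n)

For T(n) = 4T(n/4) + O(n^1): log_4(4) = 1.0000. This is Case 2 of the Master Theorem (c = log_b(a), equal work at all levels), giving O(n log n).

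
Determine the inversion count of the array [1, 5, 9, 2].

Finding inversions in [1, 5, 9, 2]:

(1, 3): arr[1]=5 > arr[3]=2
(2, 3): arr[2]=9 > arr[3]=2

Total inversions: 2

The array has 2 inversion(s): (1,3), (2,3). Each pair (i,j) satisfies i < j and arr[i] > arr[j].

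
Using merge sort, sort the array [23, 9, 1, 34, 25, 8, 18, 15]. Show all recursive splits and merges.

Merge sort trace:

Split: [23, 9, 1, 34, 25, 8, 18, 15] -> [23, 9, 1, 34] and [25, 8, 18, 15]
  Split: [23, 9, 1, 34] -> [23, 9] and [1, 34]
    Split: [23, 9] -> [23] and [9]
    Merge: [23] + [9] -> [9, 23]
    Split: [1, 34] -> [1] and [34]
    Merge: [1] + [34] -> [1, 34]
  Merge: [9, 23] + [1, 34] -> [1, 9, 23, 34]
  Split: [25, 8, 18, 15] -> [25, 8] and [18, 15]
    Split: [25, 8] -> [25] and [8]
    Merge: [25] + [8] -> [8, 25]
    Split: [18, 15] -> [18] and [15]
    Merge: [18] + [15] -> [15, 18]
  Merge: [8, 25] + [15, 18] -> [8, 15, 18, 25]
Merge: [1, 9, 23, 34] + [8, 15, 18, 25] -> [1, 8, 9, 15, 18, 23, 25, 34]

Final sorted array: [1, 8, 9, 15, 18, 23, 25, 34]

The merge sort proceeds by recursively splitting the array and merging sorted halves.
After all merges, the sorted array is [1, 8, 9, 15, 18, 23, 25, 34].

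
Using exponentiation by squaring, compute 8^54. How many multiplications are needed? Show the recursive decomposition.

Computing 8^54 by squaring (build up from 8^1; each line after the first costs one multiplication):

8^1 = 8
8^2 = (8^1)^2 = 8^2 = 64
8^3 = 8 * 8^2 = 8 * 64 = 512
8^6 = (8^3)^2 = 512^2 = 262144
8^12 = (8^6)^2 = 262144^2 = 68719476736
8^13 = 8 * 8^12 = 8 * 68719476736 = 549755813888
8^26 = (8^13)^2 = 549755813888^2 = 302231454903657293676544
8^27 = 8 * 8^26 = 8 * 302231454903657293676544 = 2417851639229258349412352
8^54 = (8^27)^2 = 2417851639229258349412352^2 = 5846006549323611672814739330865132078623730171904

Result: 5846006549323611672814739330865132078623730171904
Multiplications needed: 8 (8 lines after 8^1)

8^54 = 5846006549323611672814739330865132078623730171904. Using exponentiation by squaring, this requires 8 multiplications. The key idea: if the exponent is even, square the half-power; if odd, multiply by the base once.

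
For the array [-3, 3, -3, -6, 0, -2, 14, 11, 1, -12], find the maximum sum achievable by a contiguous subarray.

Using Kadane's algorithm on [-3, 3, -3, -6, 0, -2, 14, 11, 1, -12]:

Scanning through the array:
Position 1 (value 3): max_ending_here = 3, max_so_far = 3
Position 2 (value -3): max_ending_here = 0, max_so_far = 3
Position 3 (value -6): max_ending_here = -6, max_so_far = 3
Position 4 (value 0): max_ending_here = 0, max_so_far = 3
Position 5 (value -2): max_ending_here = -2, max_so_far = 3
Position 6 (value 14): max_ending_here = 14, max_so_far = 14
Position 7 (value 11): max_ending_here = 25, max_so_far = 25
Position 8 (value 1): max_ending_here = 26, max_so_far = 26
Position 9 (value -12): max_ending_here = 14, max_so_far = 26

Maximum subarray: [14, 11, 1]
Maximum sum: 26

The maximum subarray is [14, 11, 1] with sum 26. This subarray runs from index 6 to index 8.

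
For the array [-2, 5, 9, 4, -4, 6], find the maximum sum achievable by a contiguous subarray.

Using Kadane's algorithm on [-2, 5, 9, 4, -4, 6]:

Scanning through the array:
Position 1 (value 5): max_ending_here = 5, max_so_far = 5
Position 2 (value 9): max_ending_here = 14, max_so_far = 14
Position 3 (value 4): max_ending_here = 18, max_so_far = 18
Position 4 (value -4): max_ending_here = 14, max_so_far = 18
Position 5 (value 6): max_ending_here = 20, max_so_far = 20

Maximum subarray: [5, 9, 4, -4, 6]
Maximum sum: 20

The maximum subarray is [5, 9, 4, -4, 6] with sum 20. This subarray runs from index 1 to index 5.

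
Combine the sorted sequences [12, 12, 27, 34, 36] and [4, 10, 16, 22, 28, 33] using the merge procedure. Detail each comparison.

Merging process:

Compare 12 vs 4: take 4 from right. Merged: [4]
Compare 12 vs 10: take 10 from right. Merged: [4, 10]
Compare 12 vs 16: take 12 from left. Merged: [4, 10, 12]
Compare 12 vs 16: take 12 from left. Merged: [4, 10, 12, 12]
Compare 27 vs 16: take 16 from right. Merged: [4, 10, 12, 12, 16]
Compare 27 vs 22: take 22 from right. Merged: [4, 10, 12, 12, 16, 22]
Compare 27 vs 28: take 27 from left. Merged: [4, 10, 12, 12, 16, 22, 27]
Compare 34 vs 28: take 28 from right. Merged: [4, 10, 12, 12, 16, 22, 27, 28]
Compare 34 vs 33: take 33 from right. Merged: [4, 10, 12, 12, 16, 22, 27, 28, 33]
Append remaining from left: [34, 36]. Merged: [4, 10, 12, 12, 16, 22, 27, 28, 33, 34, 36]

Final merged array: [4, 10, 12, 12, 16, 22, 27, 28, 33, 34, 36]
Total comparisons: 9

The merged array is [4, 10, 12, 12, 16, 22, 27, 28, 33, 34, 36], requiring 9 comparisons. The merge step runs in O(n) time where n is the total number of elements.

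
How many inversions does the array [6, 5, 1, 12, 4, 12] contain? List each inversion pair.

Finding inversions in [6, 5, 1, 12, 4, 12]:

(0, 1): arr[0]=6 > arr[1]=5
(0, 2): arr[0]=6 > arr[2]=1
(0, 4): arr[0]=6 > arr[4]=4
(1, 2): arr[1]=5 > arr[2]=1
(1, 4): arr[1]=5 > arr[4]=4
(3, 4): arr[3]=12 > arr[4]=4

Total inversions: 6

The array has 6 inversion(s): (0,1), (0,2), (0,4), (1,2), (1,4), (3,4). Each pair (i,j) satisfies i < j and arr[i] > arr[j].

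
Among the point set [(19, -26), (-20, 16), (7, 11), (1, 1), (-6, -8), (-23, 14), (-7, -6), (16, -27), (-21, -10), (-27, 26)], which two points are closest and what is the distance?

Computing all pairwise distances among 10 points:

d((19, -26), (-20, 16)) = 57.3149
d((19, -26), (7, 11)) = 38.8973
d((19, -26), (1, 1)) = 32.45
d((19, -26), (-6, -8)) = 30.8058
d((19, -26), (-23, 14)) = 58.0
d((19, -26), (-7, -6)) = 32.8024
d((19, -26), (16, -27)) = 3.1623
d((19, -26), (-21, -10)) = 43.0813
d((19, -26), (-27, 26)) = 69.4262
d((-20, 16), (7, 11)) = 27.4591
d((-20, 16), (1, 1)) = 25.807
d((-20, 16), (-6, -8)) = 27.7849
d((-20, 16), (-23, 14)) = 3.6056
d((-20, 16), (-7, -6)) = 25.5539
d((-20, 16), (16, -27)) = 56.0803
d((-20, 16), (-21, -10)) = 26.0192
d((-20, 16), (-27, 26)) = 12.2066
d((7, 11), (1, 1)) = 11.6619
d((7, 11), (-6, -8)) = 23.0217
d((7, 11), (-23, 14)) = 30.1496
d((7, 11), (-7, -6)) = 22.0227
d((7, 11), (16, -27)) = 39.0512
d((7, 11), (-21, -10)) = 35.0
d((7, 11), (-27, 26)) = 37.1618
d((1, 1), (-6, -8)) = 11.4018
d((1, 1), (-23, 14)) = 27.2947
d((1, 1), (-7, -6)) = 10.6301
d((1, 1), (16, -27)) = 31.7648
d((1, 1), (-21, -10)) = 24.5967
d((1, 1), (-27, 26)) = 37.5366
d((-6, -8), (-23, 14)) = 27.8029
d((-6, -8), (-7, -6)) = 2.2361 <-- minimum
d((-6, -8), (16, -27)) = 29.0689
d((-6, -8), (-21, -10)) = 15.1327
d((-6, -8), (-27, 26)) = 39.9625
d((-23, 14), (-7, -6)) = 25.6125
d((-23, 14), (16, -27)) = 56.5862
d((-23, 14), (-21, -10)) = 24.0832
d((-23, 14), (-27, 26)) = 12.6491
d((-7, -6), (16, -27)) = 31.1448
d((-7, -6), (-21, -10)) = 14.5602
d((-7, -6), (-27, 26)) = 37.7359
d((16, -27), (-21, -10)) = 40.7185
d((16, -27), (-27, 26)) = 68.2495
d((-21, -10), (-27, 26)) = 36.4966

Closest pair: (-6, -8) and (-7, -6) with distance 2.2361

The closest pair is (-6, -8) and (-7, -6) with Euclidean distance 2.2361. For 10 points, brute-force pairwise comparison is shown above. For large n, the divide-and-conquer algorithm (sort by x, recurse on halves, check the dividing strip) achieves O(n log n).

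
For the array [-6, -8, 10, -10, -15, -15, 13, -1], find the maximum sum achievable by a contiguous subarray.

Using Kadane's algorithm on [-6, -8, 10, -10, -15, -15, 13, -1]:

Scanning through the array:
Position 1 (value -8): max_ending_here = -8, max_so_far = -6
Position 2 (value 10): max_ending_here = 10, max_so_far = 10
Position 3 (value -10): max_ending_here = 0, max_so_far = 10
Position 4 (value -15): max_ending_here = -15, max_so_far = 10
Position 5 (value -15): max_ending_here = -15, max_so_far = 10
Position 6 (value 13): max_ending_here = 13, max_so_far = 13
Position 7 (value -1): max_ending_here = 12, max_so_far = 13

Maximum subarray: [13]
Maximum sum: 13

The maximum subarray is [13] with sum 13. This subarray runs from index 6 to index 6.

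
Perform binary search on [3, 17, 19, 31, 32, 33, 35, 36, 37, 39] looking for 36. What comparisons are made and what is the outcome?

Binary search for 36 in [3, 17, 19, 31, 32, 33, 35, 36, 37, 39]:

lo=0, hi=9, mid=4, arr[mid]=32 -> 32 < 36, search right half
lo=5, hi=9, mid=7, arr[mid]=36 -> Found target at index 7!

Binary search finds 36 at index 7 after 2 comparisons. The search repeatedly halves the search space by comparing with the middle element.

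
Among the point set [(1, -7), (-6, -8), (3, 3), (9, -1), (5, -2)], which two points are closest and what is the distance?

Computing all pairwise distances among 5 points:

d((1, -7), (-6, -8)) = 7.0711
d((1, -7), (3, 3)) = 10.198
d((1, -7), (9, -1)) = 10.0
d((1, -7), (5, -2)) = 6.4031
d((-6, -8), (3, 3)) = 14.2127
d((-6, -8), (9, -1)) = 16.5529
d((-6, -8), (5, -2)) = 12.53
d((3, 3), (9, -1)) = 7.2111
d((3, 3), (5, -2)) = 5.3852
d((9, -1), (5, -2)) = 4.1231 <-- minimum

Closest pair: (9, -1) and (5, -2) with distance 4.1231

The closest pair is (9, -1) and (5, -2) with Euclidean distance 4.1231. For 5 points, brute-force pairwise comparison is shown above. For large n, the divide-and-conquer algorithm (sort by x, recurse on halves, check the dividing strip) achieves O(n log n).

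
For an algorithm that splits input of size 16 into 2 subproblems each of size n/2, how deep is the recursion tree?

For divide and conquer with division factor 2:

Problem sizes at each level:
Level 0: 16
Level 1: 8
Level 2: 4
Level 3: 2
Level 4: 1

The root is level 0 and the size-1 base case is level 4 (the tree spans levels 0 through 4, i.e. 5 levels counting the root), so the depth is the number of divisions: log_2(16) = 4

The recursion tree depth is log_2(16) = 4. At each level, the problem size is divided by 2, so it takes 4 divisions to reduce to a base case of size 1. The algorithm makes 2 recursive calls at each level.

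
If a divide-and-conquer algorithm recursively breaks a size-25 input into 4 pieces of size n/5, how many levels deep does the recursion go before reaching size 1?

For divide and conquer with division factor 5:

Problem sizes at each level:
Level 0: 25
Level 1: 5
Level 2: 1

The root is level 0 and the size-1 base case is level 2 (the tree spans levels 0 through 2, i.e. 3 levels counting the root), so the depth is the number of divisions: log_5(25) = 2

The recursion tree depth is log_5(25) = 2. At each level, the problem size is divided by 5, so it takes 2 divisions to reduce to a base case of size 1. The algorithm makes 4 recursive calls at each level.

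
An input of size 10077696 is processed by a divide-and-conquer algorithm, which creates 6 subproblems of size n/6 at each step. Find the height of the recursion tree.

For divide and conquer with division factor 6:

Problem sizes at each level:
Level 0: 10077696
Level 1: 1679616
Level 2: 279936
Level 3: 46656
Level 4: 7776
Level 5: 1296
Level 6: 216
Level 7: 36
Level 8: 6
Level 9: 1

The root is level 0 and the size-1 base case is level 9 (the tree spans levels 0 through 9, i.e. 10 levels counting the root), so the depth is the number of divisions: log_6(10077696) = 9

The recursion tree depth is log_6(10077696) = 9. At each level, the problem size is divided by 6, so it takes 9 divisions to reduce to a base case of size 1. The algorithm makes 6 recursive calls at each level.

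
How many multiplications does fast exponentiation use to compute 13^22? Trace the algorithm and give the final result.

Computing 13^22 by squaring (build up from 13^1; each line after the first costs one multiplication):

13^1 = 13
13^2 = (13^1)^2 = 13^2 = 169
13^4 = (13^2)^2 = 169^2 = 28561
13^5 = 13 * 13^4 = 13 * 28561 = 371293
13^10 = (13^5)^2 = 371293^2 = 137858491849
13^11 = 13 * 13^10 = 13 * 137858491849 = 1792160394037
13^22 = (13^11)^2 = 1792160394037^2 = 3211838877954855105157369

Result: 3211838877954855105157369
Multiplications needed: 6 (6 lines after 13^1)

13^22 = 3211838877954855105157369. Using exponentiation by squaring, this requires 6 multiplications. The key idea: if the exponent is even, square the half-power; if odd, multiply by the base once.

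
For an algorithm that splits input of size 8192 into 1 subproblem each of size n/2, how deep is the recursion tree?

For divide and conquer with division factor 2:

Problem sizes at each level:
Level 0: 8192
Level 1: 4096
Level 2: 2048
Level 3: 1024
Level 4: 512
Level 5: 256
Level 6: 128
Level 7: 64
Level 8: 32
Level 9: 16
Level 10: 8
Level 11: 4
Level 12: 2
Level 13: 1

The root is level 0 and the size-1 base case is level 13 (the tree spans levels 0 through 13, i.e. 14 levels counting the root), so the depth is the number of divisions: log_2(8192) = 13

The recursion tree depth is log_2(8192) = 13. At each level, the problem size is divided by 2, so it takes 13 divisions to reduce to a base case of size 1. The algorithm makes 1 recursive call at each level.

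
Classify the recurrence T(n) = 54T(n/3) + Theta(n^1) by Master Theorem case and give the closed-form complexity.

Master Theorem for T(n) = 54T(n/3) + O(n^1):

a = 54, b = 3, c = 1
log_b(a) = log_3(54) = 3.6309

Case 1: c = 1 < log_3(54) = 3.6309
T(n) = O(n^(log_3 54))

For T(n) = 54T(n/3) + O(n^1): log_3(54) = 3.6309. This is Case 1 of the Master Theorem (c < log_b(a), work dominated by leaves), giving O(n^(log_3 54)).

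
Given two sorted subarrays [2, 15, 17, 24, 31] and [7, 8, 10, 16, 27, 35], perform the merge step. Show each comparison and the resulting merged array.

Merging process:

Compare 2 vs 7: take 2 from left. Merged: [2]
Compare 15 vs 7: take 7 from right. Merged: [2, 7]
Compare 15 vs 8: take 8 from right. Merged: [2, 7, 8]
Compare 15 vs 10: take 10 from right. Merged: [2, 7, 8, 10]
Compare 15 vs 16: take 15 from left. Merged: [2, 7, 8, 10, 15]
Compare 17 vs 16: take 16 from right. Merged: [2, 7, 8, 10, 15, 16]
Compare 17 vs 27: take 17 from left. Merged: [2, 7, 8, 10, 15, 16, 17]
Compare 24 vs 27: take 24 from left. Merged: [2, 7, 8, 10, 15, 16, 17, 24]
Compare 31 vs 27: take 27 from right. Merged: [2, 7, 8, 10, 15, 16, 17, 24, 27]
Compare 31 vs 35: take 31 from left. Merged: [2, 7, 8, 10, 15, 16, 17, 24, 27, 31]
Append remaining from right: [35]. Merged: [2, 7, 8, 10, 15, 16, 17, 24, 27, 31, 35]

Final merged array: [2, 7, 8, 10, 15, 16, 17, 24, 27, 31, 35]
Total comparisons: 10

The merged array is [2, 7, 8, 10, 15, 16, 17, 24, 27, 31, 35], requiring 10 comparisons. The merge step runs in O(n) time where n is the total number of elements.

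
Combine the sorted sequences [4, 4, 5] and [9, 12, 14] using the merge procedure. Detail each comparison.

Merging process:

Compare 4 vs 9: take 4 from left. Merged: [4]
Compare 4 vs 9: take 4 from left. Merged: [4, 4]
Compare 5 vs 9: take 5 from left. Merged: [4, 4, 5]
Append remaining from right: [9, 12, 14]. Merged: [4, 4, 5, 9, 12, 14]

Final merged array: [4, 4, 5, 9, 12, 14]
Total comparisons: 3

The merged array is [4, 4, 5, 9, 12, 14], requiring 3 comparisons. The merge step runs in O(n) time where n is the total number of elements.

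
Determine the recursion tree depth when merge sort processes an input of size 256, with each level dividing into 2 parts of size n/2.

For divide and conquer with division factor 2:

Problem sizes at each level:
Level 0: 256
Level 1: 128
Level 2: 64
Level 3: 32
Level 4: 16
Level 5: 8
Level 6: 4
Level 7: 2
Level 8: 1

The root is level 0 and the size-1 base case is level 8 (the tree spans levels 0 through 8, i.e. 9 levels counting the root), so the depth is the number of divisions: log_2(256) = 8

The recursion tree depth is log_2(256) = 8. At each level, the problem size is divided by 2, so it takes 8 divisions to reduce to a base case of size 1. The algorithm makes 2 recursive calls at each level.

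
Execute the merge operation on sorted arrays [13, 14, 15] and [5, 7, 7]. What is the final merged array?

Merging process:

Compare 13 vs 5: take 5 from right. Merged: [5]
Compare 13 vs 7: take 7 from right. Merged: [5, 7]
Compare 13 vs 7: take 7 from right. Merged: [5, 7, 7]
Append remaining from left: [13, 14, 15]. Merged: [5, 7, 7, 13, 14, 15]

Final merged array: [5, 7, 7, 13, 14, 15]
Total comparisons: 3

The merged array is [5, 7, 7, 13, 14, 15], requiring 3 comparisons. The merge step runs in O(n) time where n is the total number of elements.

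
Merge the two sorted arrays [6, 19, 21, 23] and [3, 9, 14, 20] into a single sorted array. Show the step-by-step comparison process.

Merging process:

Compare 6 vs 3: take 3 from right. Merged: [3]
Compare 6 vs 9: take 6 from left. Merged: [3, 6]
Compare 19 vs 9: take 9 from right. Merged: [3, 6, 9]
Compare 19 vs 14: take 14 from right. Merged: [3, 6, 9, 14]
Compare 19 vs 20: take 19 from left. Merged: [3, 6, 9, 14, 19]
Compare 21 vs 20: take 20 from right. Merged: [3, 6, 9, 14, 19, 20]
Append remaining from left: [21, 23]. Merged: [3, 6, 9, 14, 19, 20, 21, 23]

Final merged array: [3, 6, 9, 14, 19, 20, 21, 23]
Total comparisons: 6

The merged array is [3, 6, 9, 14, 19, 20, 21, 23], requiring 6 comparisons. The merge step runs in O(n) time where n is the total number of elements.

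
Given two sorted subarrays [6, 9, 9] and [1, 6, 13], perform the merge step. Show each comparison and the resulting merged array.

Merging process:

Compare 6 vs 1: take 1 from right. Merged: [1]
Compare 6 vs 6: take 6 from left. Merged: [1, 6]
Compare 9 vs 6: take 6 from right. Merged: [1, 6, 6]
Compare 9 vs 13: take 9 from left. Merged: [1, 6, 6, 9]
Compare 9 vs 13: take 9 from left. Merged: [1, 6, 6, 9, 9]
Append remaining from right: [13]. Merged: [1, 6, 6, 9, 9, 13]

Final merged array: [1, 6, 6, 9, 9, 13]
Total comparisons: 5

The merged array is [1, 6, 6, 9, 9, 13], requiring 5 comparisons. The merge step runs in O(n) time where n is the total number of elements.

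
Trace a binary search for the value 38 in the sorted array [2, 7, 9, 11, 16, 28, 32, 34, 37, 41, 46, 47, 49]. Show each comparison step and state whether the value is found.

Binary search for 38 in [2, 7, 9, 11, 16, 28, 32, 34, 37, 41, 46, 47, 49]:

lo=0, hi=12, mid=6, arr[mid]=32 -> 32 < 38, search right half
lo=7, hi=12, mid=9, arr[mid]=41 -> 41 > 38, search left half
lo=7, hi=8, mid=7, arr[mid]=34 -> 34 < 38, search right half
lo=8, hi=8, mid=8, arr[mid]=37 -> 37 < 38, search right half
lo=9 > hi=8, target 38 not found

Binary search determines that 38 is not in the array after 4 comparisons. The search space was exhausted without finding the target.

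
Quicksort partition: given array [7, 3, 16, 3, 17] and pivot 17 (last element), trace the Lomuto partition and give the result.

Lomuto partition with pivot = 17:

Initial array: [7, 3, 16, 3, 17]

arr[0]=7 <= 17: swap with position 0, array becomes [7, 3, 16, 3, 17]
arr[1]=3 <= 17: swap with position 1, array becomes [7, 3, 16, 3, 17]
arr[2]=16 <= 17: swap with position 2, array becomes [7, 3, 16, 3, 17]
arr[3]=3 <= 17: swap with position 3, array becomes [7, 3, 16, 3, 17]

Place pivot at position 4: [7, 3, 16, 3, 17]
Pivot position: 4

After partitioning with pivot 17, the array becomes [7, 3, 16, 3, 17]. The pivot is placed at index 4. All elements to the left of the pivot are <= 17, and all elements to the right are > 17.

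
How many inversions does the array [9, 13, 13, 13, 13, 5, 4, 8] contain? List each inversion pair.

Finding inversions in [9, 13, 13, 13, 13, 5, 4, 8]:

(0, 5): arr[0]=9 > arr[5]=5
(0, 6): arr[0]=9 > arr[6]=4
(0, 7): arr[0]=9 > arr[7]=8
(1, 5): arr[1]=13 > arr[5]=5
(1, 6): arr[1]=13 > arr[6]=4
(1, 7): arr[1]=13 > arr[7]=8
(2, 5): arr[2]=13 > arr[5]=5
(2, 6): arr[2]=13 > arr[6]=4
(2, 7): arr[2]=13 > arr[7]=8
(3, 5): arr[3]=13 > arr[5]=5
(3, 6): arr[3]=13 > arr[6]=4
(3, 7): arr[3]=13 > arr[7]=8
(4, 5): arr[4]=13 > arr[5]=5
(4, 6): arr[4]=13 > arr[6]=4
(4, 7): arr[4]=13 > arr[7]=8
(5, 6): arr[5]=5 > arr[6]=4

Total inversions: 16

The array has 16 inversion(s): (0,5), (0,6), (0,7), (1,5), (1,6), (1,7), (2,5), (2,6), (2,7), (3,5), (3,6), (3,7), (4,5), (4,6), (4,7), (5,6). Each pair (i,j) satisfies i < j and arr[i] > arr[j].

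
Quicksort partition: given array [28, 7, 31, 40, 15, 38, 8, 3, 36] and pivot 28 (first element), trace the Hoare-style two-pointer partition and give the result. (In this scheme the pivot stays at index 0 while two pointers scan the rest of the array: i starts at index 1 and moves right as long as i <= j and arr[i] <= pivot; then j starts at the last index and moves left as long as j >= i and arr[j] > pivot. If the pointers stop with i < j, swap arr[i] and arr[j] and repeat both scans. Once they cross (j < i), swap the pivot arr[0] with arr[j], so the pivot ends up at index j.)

Hoare-style two-pointer partition with pivot = 28:

Initial array: [28, 7, 31, 40, 15, 38, 8, 3, 36]

Pointers start at i = 1, j = 8.
i stops at index 2 (arr[2]=31 > 28), j stops at index 7 (arr[7]=3 <= 28): swap arr[2] and arr[7], array becomes [28, 7, 3, 40, 15, 38, 8, 31, 36]
i stops at index 3 (arr[3]=40 > 28), j stops at index 6 (arr[6]=8 <= 28): swap arr[3] and arr[6], array becomes [28, 7, 3, 8, 15, 38, 40, 31, 36]
i ends at 5, j ends at 4: the pointers have crossed (j < i), so scanning stops.

Swap pivot arr[0] with arr[4] to place pivot at position 4: [15, 7, 3, 8, 28, 38, 40, 31, 36]
Pivot position: 4

After partitioning with pivot 28, the array becomes [15, 7, 3, 8, 28, 38, 40, 31, 36]. The pivot is placed at index 4. All elements to the left of the pivot are <= 28, and all elements to the right are > 28.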